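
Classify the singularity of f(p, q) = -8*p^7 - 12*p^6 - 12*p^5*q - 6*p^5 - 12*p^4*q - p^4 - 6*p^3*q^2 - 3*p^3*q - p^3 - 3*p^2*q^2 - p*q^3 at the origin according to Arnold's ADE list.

E_7

The Hessian of f at 0 has rank 0. Corank 2; j^3 = -p^3 is a perfect cube, so E-series; the 4-jet and mu = 7 give E_7.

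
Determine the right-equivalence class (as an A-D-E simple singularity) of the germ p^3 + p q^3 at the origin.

E_7

The Hessian of f at 0 has rank 0. Corank 2; j^3 = p^3 is a perfect cube, so E-series; the 4-jet and mu = 7 give E_7.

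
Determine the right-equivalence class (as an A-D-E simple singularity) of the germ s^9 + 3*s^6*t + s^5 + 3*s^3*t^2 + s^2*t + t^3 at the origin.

D4

The Hessian of f at 0 is [[0, 0], [0, 0]] with rank 0, so corank 2. A Groebner basis of the Jacobian ideal J(f) in C{s,t} is {t^3, s^2 + 3*t^2, s*t}; counting standard monomials gives mu = 4. Corank 2; j^3 = t*(s^2 + t^2) splits into three distinct lines over C (the quadratic factor has nonzero discriminant), so D_4.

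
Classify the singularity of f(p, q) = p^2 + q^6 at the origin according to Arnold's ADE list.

The Hessian of f at 0 is [[2, 0], [0, 0]] with rank 1, so corank 1. A Groebner basis of the Jacobian ideal J(f) in C{p,q} is {q^5, p}; counting standard monomials gives mu = 5. Corank 1: A-series; mu = 5 gives A_5.

A_{5}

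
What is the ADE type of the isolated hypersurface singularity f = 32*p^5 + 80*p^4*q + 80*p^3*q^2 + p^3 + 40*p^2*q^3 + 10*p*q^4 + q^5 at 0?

The Hessian of f at 0 has rank 0. Corank 2; j^3 = p^3 is a perfect cube, so E-series; the 5-jet and mu = 8 give E_8.

E_8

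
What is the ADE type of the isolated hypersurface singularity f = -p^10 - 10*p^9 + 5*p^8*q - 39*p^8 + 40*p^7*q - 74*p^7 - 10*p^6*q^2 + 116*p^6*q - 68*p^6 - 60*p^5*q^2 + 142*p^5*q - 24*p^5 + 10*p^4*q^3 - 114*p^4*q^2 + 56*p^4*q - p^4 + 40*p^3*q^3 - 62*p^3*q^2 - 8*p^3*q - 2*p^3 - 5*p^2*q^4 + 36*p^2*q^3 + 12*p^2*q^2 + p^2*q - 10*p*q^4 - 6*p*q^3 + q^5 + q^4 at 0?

The Hessian of f at 0 has rank 0. Corank 2; j^3 = -p^2*(2*p - q) has shape L^2 M (L != M), so D-series; mu = 5 gives D_5.

D_5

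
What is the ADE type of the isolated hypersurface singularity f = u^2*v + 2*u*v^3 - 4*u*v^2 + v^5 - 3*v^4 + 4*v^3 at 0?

D5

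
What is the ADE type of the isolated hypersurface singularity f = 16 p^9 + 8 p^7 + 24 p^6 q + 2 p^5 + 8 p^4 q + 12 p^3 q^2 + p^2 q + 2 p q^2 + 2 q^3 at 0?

D4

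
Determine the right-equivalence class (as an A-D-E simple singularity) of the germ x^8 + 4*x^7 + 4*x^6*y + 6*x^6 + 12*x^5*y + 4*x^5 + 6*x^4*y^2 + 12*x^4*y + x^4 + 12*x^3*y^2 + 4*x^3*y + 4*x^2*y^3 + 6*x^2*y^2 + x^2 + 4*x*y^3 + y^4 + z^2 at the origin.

A_{3}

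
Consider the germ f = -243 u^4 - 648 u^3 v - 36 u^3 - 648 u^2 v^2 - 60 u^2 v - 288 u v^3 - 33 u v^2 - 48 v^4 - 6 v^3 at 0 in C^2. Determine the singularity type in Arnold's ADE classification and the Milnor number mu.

Type D_{5}, Milnor number mu = 5.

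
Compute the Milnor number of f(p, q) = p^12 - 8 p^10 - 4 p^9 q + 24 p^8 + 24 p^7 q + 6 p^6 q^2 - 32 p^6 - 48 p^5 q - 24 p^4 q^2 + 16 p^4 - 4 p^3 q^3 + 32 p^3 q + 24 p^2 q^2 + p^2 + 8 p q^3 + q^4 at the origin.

3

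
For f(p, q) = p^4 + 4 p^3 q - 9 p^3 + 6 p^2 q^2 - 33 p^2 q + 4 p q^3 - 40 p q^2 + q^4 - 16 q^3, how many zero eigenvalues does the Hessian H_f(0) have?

Hessian at 0 has rank 0.

2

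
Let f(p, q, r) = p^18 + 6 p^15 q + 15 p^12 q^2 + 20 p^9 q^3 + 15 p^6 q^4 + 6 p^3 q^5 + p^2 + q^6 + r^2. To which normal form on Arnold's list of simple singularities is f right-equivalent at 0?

A_5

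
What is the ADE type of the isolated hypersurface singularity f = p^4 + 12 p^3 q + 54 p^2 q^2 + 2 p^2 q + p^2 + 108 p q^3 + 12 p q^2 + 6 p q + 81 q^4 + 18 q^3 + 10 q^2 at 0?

The Hessian of f at 0 is [[2, 6], [6, 20]] with rank 2, so corank 0. A Groebner basis of the Jacobian ideal J(f) in C{p,q} is {p, q}; counting standard monomials gives mu = 1. Corank 0: nondegenerate Morse point, so A_1.

A_{1}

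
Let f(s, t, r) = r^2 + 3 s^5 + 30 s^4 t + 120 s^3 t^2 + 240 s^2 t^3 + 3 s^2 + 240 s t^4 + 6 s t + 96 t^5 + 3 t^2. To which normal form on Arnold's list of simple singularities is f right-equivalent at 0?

The Hessian of f at 0 is [[6, 6, 0], [6, 6, 0], [0, 0, 2]] with rank 2, so corank 1. A Groebner basis of the Jacobian ideal J(f) in C{s,t,r} is {t^4, s + t, r}; counting standard monomials gives mu = 4. Corank 1: A-series; mu = 4 gives A_4.

A_4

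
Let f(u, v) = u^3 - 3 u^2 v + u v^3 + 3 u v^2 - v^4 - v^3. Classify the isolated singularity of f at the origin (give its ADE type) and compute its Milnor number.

The Hessian of f at 0 has rank 0. Corank 2; j^3 = (u - v)^3 is a perfect cube, so E-series; the 4-jet and mu = 7 give E_7.

Type E_7, Milnor number mu = 7.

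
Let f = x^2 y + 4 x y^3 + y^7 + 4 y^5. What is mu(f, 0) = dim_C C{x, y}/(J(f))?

8

The Hessian of f at 0 is [[0, 0], [0, 0]] with rank 0, so corank 2. A Groebner basis of the Jacobian ideal J(f) in C{x,y} is {x^2*y^2 + 4*x^2/7 + 8*x*y^2/7, x^3 - 8*x^2/7 - 16*x*y^2/7, x*y/2 + y^3}; counting standard monomials gives mu = 8. Corank 2; j^3 = x^2*y has shape L^2 M (L != M), so D-series; mu = 8 gives D_8.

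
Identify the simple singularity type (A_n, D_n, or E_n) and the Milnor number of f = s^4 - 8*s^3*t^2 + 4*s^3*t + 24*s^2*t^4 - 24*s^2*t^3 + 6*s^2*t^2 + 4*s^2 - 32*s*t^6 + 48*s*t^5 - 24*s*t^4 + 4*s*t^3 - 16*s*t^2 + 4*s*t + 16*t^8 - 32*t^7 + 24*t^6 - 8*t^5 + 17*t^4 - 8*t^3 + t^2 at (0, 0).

The Hessian of f at 0 has rank 1. Corank 1: A-series; mu = 3 gives A_3.

Type A_{3}, Milnor number mu = 3.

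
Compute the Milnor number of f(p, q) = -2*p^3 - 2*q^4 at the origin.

6

The Hessian of f at 0 is [[0, 0], [0, 0]] with rank 0, so corank 2. A Groebner basis of the Jacobian ideal J(f) in C{p,q} is {q^3, p^2}; counting standard monomials gives mu = 6. Corank 2; j^3 = -2*p^3 is a perfect cube, so E-series; the 4-jet and mu = 6 give E_6.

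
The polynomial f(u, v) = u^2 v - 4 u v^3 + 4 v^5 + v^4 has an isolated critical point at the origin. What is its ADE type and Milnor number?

Type D_5, Milnor number mu = 5.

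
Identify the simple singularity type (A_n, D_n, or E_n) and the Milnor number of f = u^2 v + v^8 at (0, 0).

Type D_{9}, Milnor number mu = 9.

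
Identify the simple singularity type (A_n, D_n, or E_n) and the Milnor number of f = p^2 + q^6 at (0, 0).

Type A_{5}, Milnor number mu = 5.

The Hessian of f at 0 has rank 1. Corank 1: A-series; mu = 5 gives A_5.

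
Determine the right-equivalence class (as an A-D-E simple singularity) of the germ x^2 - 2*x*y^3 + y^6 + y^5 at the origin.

A4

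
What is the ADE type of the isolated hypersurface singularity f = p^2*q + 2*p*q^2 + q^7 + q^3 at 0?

The Hessian of f at 0 is [[0, 0], [0, 0]] with rank 0, so corank 2. A Groebner basis of the Jacobian ideal J(f) in C{p,q} is {p^2/7 + q^6 - q^2/7, p^3 + q^3, p*q + q^2}; counting standard monomials gives mu = 8. Corank 2; j^3 = q*(p + q)^2 has shape L^2 M (L != M), so D-series; mu = 8 gives D_8.

D_8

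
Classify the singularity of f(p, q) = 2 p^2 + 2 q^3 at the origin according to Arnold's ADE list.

A_2

The Hessian of f at 0 has rank 1. Corank 1: A-series; mu = 2 gives A_2.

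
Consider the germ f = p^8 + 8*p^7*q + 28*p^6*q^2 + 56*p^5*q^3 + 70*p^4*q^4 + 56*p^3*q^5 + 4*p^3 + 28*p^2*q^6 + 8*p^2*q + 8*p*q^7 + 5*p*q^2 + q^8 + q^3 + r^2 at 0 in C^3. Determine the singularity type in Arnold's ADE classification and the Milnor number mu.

Type D_9, Milnor number mu = 9.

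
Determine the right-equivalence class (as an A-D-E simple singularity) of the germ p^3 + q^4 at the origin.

E6

The Hessian of f at 0 has rank 0. Corank 2; j^3 = p^3 is a perfect cube, so E-series; the 4-jet and mu = 6 give E_6.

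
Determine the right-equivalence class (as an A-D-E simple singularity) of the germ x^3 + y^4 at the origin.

E6

The Hessian of f at 0 has rank 0. Corank 2; j^3 = x^3 is a perfect cube, so E-series; the 4-jet and mu = 6 give E_6.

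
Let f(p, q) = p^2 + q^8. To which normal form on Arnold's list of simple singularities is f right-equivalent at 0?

A_{7}

The Hessian of f at 0 has rank 1. Corank 1: A-series; mu = 7 gives A_7.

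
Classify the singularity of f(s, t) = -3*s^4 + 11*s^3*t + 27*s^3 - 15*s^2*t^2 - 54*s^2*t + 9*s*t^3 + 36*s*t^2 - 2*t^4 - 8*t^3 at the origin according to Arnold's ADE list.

E7

The Hessian of f at 0 has rank 0. Corank 2; j^3 = (3*s - 2*t)^3 is a perfect cube, so E-series; the 4-jet and mu = 7 give E_7.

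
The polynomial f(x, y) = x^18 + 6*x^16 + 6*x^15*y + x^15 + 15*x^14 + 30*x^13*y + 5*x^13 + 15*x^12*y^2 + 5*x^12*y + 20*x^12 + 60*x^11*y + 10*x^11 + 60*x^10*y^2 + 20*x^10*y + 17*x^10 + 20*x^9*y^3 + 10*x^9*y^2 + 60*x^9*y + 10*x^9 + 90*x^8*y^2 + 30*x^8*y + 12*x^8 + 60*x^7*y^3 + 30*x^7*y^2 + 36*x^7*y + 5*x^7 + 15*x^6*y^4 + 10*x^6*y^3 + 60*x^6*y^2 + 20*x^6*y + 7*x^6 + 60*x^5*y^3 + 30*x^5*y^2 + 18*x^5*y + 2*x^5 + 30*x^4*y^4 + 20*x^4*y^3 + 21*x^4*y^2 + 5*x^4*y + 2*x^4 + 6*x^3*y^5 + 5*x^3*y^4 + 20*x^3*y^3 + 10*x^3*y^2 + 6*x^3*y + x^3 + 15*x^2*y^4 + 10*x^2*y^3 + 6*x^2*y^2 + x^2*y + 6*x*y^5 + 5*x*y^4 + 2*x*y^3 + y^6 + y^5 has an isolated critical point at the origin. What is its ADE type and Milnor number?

Type D_{7}, Milnor number mu = 7.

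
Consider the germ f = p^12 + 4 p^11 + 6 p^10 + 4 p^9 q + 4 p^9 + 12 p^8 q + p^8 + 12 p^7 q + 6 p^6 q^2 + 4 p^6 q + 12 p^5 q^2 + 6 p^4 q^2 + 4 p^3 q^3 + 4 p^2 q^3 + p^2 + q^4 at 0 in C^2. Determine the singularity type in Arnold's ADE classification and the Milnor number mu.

Type A3, Milnor number mu = 3.

The Hessian of f at 0 is [[2, 0], [0, 0]] with rank 1, so corank 1. A Groebner basis of the Jacobian ideal J(f) in C{p,q} is {q^3, p}; counting standard monomials gives mu = 3. Corank 1: A-series; mu = 3 gives A_3.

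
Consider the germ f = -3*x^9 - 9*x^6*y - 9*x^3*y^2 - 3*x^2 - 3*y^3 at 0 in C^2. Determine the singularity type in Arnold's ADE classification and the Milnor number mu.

Type A_{2}, Milnor number mu = 2.

The Hessian of f at 0 is [[-6, 0], [0, 0]] with rank 1, so corank 1. A Groebner basis of the Jacobian ideal J(f) in C{x,y} is {y^2, x}; counting standard monomials gives mu = 2. Corank 1: A-series; mu = 2 gives A_2.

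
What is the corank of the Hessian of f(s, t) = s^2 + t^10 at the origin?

1

Hessian at 0 has rank 1.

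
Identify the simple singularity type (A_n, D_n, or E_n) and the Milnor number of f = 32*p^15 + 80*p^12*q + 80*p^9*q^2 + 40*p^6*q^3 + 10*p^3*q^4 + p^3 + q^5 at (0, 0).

The Hessian of f at 0 has rank 0. Corank 2; j^3 = p^3 is a perfect cube, so E-series; the 5-jet and mu = 8 give E_8.

Type E8, Milnor number mu = 8.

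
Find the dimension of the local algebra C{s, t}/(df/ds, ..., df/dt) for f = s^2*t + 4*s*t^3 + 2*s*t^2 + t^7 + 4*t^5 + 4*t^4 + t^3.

8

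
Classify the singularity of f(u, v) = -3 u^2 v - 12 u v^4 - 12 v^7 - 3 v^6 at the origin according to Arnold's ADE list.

The Hessian of f at 0 has rank 0. Corank 2; j^3 = -3*u^2*v has shape L^2 M (L != M), so D-series; mu = 7 gives D_7.

D_{7}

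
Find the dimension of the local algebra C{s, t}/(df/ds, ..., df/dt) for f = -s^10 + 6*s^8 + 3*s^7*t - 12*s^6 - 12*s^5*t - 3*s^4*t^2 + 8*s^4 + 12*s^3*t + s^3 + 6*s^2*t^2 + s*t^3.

7

The Hessian of f at 0 is [[0, 0], [0, 0]] with rank 0, so corank 2. A Groebner basis of the Jacobian ideal J(f) in C{s,t} is {3*s^2/4 + t^4 + t^3/4, s^3, s^2*t - s^2/4 - t^3/12, s^2 + s*t^2 + t^3/3}; counting standard monomials gives mu = 7. Corank 2; j^3 = s^3 is a perfect cube, so E-series; the 4-jet and mu = 7 give E_7.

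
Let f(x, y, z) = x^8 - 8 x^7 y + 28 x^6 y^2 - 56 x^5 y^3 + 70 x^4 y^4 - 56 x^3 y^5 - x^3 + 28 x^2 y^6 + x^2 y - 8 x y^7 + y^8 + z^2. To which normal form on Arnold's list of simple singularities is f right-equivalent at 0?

D9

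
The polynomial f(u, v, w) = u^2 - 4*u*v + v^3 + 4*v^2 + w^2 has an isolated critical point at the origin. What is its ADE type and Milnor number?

Type A_2, Milnor number mu = 2.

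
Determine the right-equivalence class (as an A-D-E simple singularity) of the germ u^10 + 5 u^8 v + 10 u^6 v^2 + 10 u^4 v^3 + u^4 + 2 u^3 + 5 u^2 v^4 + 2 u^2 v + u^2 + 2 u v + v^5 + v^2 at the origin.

The Hessian of f at 0 has rank 1. Corank 1: A-series; mu = 4 gives A_4.

A_{4}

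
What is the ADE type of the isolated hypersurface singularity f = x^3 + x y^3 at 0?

E7

The Hessian of f at 0 has rank 0. Corank 2; j^3 = x^3 is a perfect cube, so E-series; the 4-jet and mu = 7 give E_7.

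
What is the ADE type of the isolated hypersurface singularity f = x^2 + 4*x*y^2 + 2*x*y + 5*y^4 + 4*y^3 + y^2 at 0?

A_3

The Hessian of f at 0 has rank 1. Corank 1: A-series; mu = 3 gives A_3.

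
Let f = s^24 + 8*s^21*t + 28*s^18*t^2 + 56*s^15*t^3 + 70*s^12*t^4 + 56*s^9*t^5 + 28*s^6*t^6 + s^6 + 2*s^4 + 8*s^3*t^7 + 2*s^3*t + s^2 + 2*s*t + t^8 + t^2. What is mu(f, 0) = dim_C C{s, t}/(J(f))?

The Hessian of f at 0 is [[2, 2], [2, 2]] with rank 1, so corank 1. A Groebner basis of the Jacobian ideal J(f) in C{s,t} is {-3*s^2 - 7*s*t + t^4 - 4*t^2, s^3 + s + t, s^2*t - 2*s/3 - t^3/3 - 2*t/3, s*t^2 + s/3 + 2*t^3/3 + t/3}; counting standard monomials gives mu = 7. Corank 1: A-series; mu = 7 gives A_7.

7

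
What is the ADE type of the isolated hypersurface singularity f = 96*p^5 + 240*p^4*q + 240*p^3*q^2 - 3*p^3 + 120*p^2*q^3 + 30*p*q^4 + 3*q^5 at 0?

E_8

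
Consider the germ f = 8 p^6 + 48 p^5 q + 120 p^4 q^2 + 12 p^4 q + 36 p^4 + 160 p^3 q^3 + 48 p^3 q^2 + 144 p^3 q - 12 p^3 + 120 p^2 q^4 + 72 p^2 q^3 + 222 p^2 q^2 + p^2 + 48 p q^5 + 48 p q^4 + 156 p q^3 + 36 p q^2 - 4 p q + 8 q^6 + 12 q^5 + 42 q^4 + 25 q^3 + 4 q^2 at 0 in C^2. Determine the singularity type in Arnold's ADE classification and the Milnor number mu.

Type A_{2}, Milnor number mu = 2.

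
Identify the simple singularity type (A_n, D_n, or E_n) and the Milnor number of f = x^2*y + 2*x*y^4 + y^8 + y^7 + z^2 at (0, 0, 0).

Type D_{9}, Milnor number mu = 9.

The Hessian of f at 0 has rank 1. Corank 2; j^3 = x^2*y has shape L^2 M (L != M), so D-series; mu = 9 gives D_9.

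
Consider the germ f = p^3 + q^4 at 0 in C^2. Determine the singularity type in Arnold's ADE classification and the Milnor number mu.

Type E_6, Milnor number mu = 6.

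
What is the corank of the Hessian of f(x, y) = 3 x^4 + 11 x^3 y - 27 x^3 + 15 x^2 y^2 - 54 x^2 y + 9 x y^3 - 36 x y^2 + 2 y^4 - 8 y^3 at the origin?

2

The Hessian at 0 is [[0, 0], [0, 0]] of rank 0; hence corank 2.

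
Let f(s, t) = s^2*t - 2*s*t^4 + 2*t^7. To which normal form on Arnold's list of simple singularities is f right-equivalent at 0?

D_{8}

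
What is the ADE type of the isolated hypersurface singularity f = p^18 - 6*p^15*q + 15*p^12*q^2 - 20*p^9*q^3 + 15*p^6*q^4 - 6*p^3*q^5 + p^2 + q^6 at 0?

A_5

The Hessian of f at 0 has rank 1. Corank 1: A-series; mu = 5 gives A_5.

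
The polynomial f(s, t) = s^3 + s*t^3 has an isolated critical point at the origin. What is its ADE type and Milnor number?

The Hessian of f at 0 has rank 0. Corank 2; j^3 = s^3 is a perfect cube, so E-series; the 4-jet and mu = 7 give E_7.

Type E7, Milnor number mu = 7.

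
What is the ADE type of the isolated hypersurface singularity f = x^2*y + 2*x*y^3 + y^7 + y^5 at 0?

D8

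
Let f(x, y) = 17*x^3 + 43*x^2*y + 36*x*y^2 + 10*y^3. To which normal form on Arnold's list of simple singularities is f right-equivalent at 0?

D_{4}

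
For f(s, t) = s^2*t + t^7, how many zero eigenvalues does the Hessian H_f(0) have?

2

Hessian at 0 has rank 0.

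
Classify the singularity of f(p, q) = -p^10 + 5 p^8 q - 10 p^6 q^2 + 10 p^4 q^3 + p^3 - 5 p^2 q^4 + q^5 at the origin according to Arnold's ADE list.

E_{8}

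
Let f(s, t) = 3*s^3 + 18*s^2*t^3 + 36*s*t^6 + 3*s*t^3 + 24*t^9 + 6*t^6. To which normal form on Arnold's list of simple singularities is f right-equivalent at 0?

The Hessian of f at 0 is [[0, 0], [0, 0]] with rank 0, so corank 2. A Groebner basis of the Jacobian ideal J(f) in C{s,t} is {s^3, s*t^2, 3*s^2 + t^3}; counting standard monomials gives mu = 7. Corank 2; j^3 = 3*s^3 is a perfect cube, so E-series; the 4-jet and mu = 7 give E_7.

E_7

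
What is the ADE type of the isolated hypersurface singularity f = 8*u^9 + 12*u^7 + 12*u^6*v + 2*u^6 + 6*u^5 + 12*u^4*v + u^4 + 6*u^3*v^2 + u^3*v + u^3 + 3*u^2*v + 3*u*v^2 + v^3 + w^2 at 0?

E_{7}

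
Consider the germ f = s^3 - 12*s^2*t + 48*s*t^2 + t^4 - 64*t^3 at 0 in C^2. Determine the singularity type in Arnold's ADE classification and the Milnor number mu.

The Hessian of f at 0 is [[0, 0], [0, 0]] with rank 0, so corank 2. A Groebner basis of the Jacobian ideal J(f) in C{s,t} is {t^3, s^2 - 8*s*t + 16*t^2}; counting standard monomials gives mu = 6. Corank 2; j^3 = (s - 4*t)^3 is a perfect cube, so E-series; the 4-jet and mu = 6 give E_6.

Type E_{6}, Milnor number mu = 6.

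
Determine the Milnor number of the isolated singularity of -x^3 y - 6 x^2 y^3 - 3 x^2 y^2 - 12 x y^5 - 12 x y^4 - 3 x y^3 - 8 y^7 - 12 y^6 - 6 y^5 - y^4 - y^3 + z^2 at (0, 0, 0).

7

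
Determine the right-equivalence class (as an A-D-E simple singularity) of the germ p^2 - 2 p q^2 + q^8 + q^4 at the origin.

The Hessian of f at 0 is [[2, 0], [0, 0]] with rank 1, so corank 1. A Groebner basis of the Jacobian ideal J(f) in C{p,q} is {p^4, p^3*q, -p + q^2}; counting standard monomials gives mu = 7. Corank 1: A-series; mu = 7 gives A_7.

A7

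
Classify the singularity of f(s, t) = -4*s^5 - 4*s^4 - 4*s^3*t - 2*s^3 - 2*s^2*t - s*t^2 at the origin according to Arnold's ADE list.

The Hessian of f at 0 has rank 0. Corank 2; j^3 = -s*(2*s^2 + 2*s*t + t^2) splits into three distinct lines over C (the quadratic factor has nonzero discriminant), so D_4.

D4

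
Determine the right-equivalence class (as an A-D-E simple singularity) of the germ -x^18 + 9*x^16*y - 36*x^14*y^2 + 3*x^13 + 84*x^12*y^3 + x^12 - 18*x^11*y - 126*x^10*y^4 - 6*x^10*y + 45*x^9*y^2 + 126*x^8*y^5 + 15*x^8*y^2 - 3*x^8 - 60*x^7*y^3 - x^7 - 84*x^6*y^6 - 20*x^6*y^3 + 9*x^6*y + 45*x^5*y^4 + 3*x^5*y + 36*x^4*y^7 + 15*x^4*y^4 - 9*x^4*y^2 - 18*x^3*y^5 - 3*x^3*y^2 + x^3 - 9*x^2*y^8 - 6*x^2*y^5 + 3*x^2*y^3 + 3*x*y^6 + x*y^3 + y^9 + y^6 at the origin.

E_{7}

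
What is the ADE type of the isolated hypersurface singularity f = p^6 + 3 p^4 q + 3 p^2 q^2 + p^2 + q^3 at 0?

A_{2}

The Hessian of f at 0 is [[2, 0], [0, 0]] with rank 1, so corank 1. A Groebner basis of the Jacobian ideal J(f) in C{p,q} is {q^2, p}; counting standard monomials gives mu = 2. Corank 1: A-series; mu = 2 gives A_2.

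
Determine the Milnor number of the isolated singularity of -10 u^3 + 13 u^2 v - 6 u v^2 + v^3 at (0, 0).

The Hessian of f at 0 has rank 0. Corank 2; j^3 = -(2*u - v)*(5*u^2 - 4*u*v + v^2) splits into three distinct lines over C (the quadratic factor has nonzero discriminant), so D_4.

4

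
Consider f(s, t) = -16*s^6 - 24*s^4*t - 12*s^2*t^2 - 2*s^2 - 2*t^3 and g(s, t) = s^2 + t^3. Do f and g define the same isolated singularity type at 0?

Yes.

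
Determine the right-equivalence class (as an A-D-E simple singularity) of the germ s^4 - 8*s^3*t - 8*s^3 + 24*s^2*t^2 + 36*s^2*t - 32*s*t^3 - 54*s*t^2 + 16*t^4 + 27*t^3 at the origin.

E_6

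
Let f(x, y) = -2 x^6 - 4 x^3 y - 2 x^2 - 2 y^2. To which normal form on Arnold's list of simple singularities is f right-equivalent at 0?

A_{1}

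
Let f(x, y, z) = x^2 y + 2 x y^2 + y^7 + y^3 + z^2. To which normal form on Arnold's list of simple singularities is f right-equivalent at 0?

The Hessian of f at 0 has rank 1. Corank 2; j^3 = y*(x + y)^2 has shape L^2 M (L != M), so D-series; mu = 8 gives D_8.

D_8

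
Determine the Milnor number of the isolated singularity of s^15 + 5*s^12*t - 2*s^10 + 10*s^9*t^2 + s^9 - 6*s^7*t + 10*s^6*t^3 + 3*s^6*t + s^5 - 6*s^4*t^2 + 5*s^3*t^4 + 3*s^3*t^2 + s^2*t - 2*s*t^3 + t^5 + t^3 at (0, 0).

The Hessian of f at 0 has rank 0. Corank 2; j^3 = t*(s^2 + t^2) splits into three distinct lines over C (the quadratic factor has nonzero discriminant), so D_4.

4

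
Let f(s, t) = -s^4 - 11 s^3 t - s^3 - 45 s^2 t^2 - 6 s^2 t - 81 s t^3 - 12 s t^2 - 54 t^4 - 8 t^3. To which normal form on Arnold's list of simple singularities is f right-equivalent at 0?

The Hessian of f at 0 has rank 0. Corank 2; j^3 = -(s + 2*t)^3 is a perfect cube, so E-series; the 4-jet and mu = 7 give E_7.

E_{7}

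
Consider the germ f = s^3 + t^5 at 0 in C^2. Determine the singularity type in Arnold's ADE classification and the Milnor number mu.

Type E_{8}, Milnor number mu = 8.

The Hessian of f at 0 has rank 0. Corank 2; j^3 = s^3 is a perfect cube, so E-series; the 5-jet and mu = 8 give E_8.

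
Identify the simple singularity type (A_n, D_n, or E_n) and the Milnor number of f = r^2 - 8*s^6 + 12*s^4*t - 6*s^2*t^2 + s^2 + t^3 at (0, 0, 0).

Type A_{2}, Milnor number mu = 2.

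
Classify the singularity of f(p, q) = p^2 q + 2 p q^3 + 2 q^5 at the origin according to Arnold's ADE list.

D6

The Hessian of f at 0 is [[0, 0], [0, 0]] with rank 0, so corank 2. A Groebner basis of the Jacobian ideal J(f) in C{p,q} is {p^3, p^2*q, -p^2/4 + p*q^2, p*q + q^3}; counting standard monomials gives mu = 6. Corank 2; j^3 = p^2*q has shape L^2 M (L != M), so D-series; mu = 6 gives D_6.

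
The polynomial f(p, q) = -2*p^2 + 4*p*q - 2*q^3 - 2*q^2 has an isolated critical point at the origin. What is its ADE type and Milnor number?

The Hessian of f at 0 has rank 1. Corank 1: A-series; mu = 2 gives A_2.

Type A_2, Milnor number mu = 2.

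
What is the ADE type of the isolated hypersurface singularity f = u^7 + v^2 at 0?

A_{6}

The Hessian of f at 0 is [[0, 0], [0, 2]] with rank 1, so corank 1. A Groebner basis of the Jacobian ideal J(f) in C{u,v} is {u^6, v}; counting standard monomials gives mu = 6. Corank 1: A-series; mu = 6 gives A_6.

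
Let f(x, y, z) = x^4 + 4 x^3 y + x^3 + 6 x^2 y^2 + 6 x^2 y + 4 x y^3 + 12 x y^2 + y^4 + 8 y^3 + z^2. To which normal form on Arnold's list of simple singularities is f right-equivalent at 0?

E_{6}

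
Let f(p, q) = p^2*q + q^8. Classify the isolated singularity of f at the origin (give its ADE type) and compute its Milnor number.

Type D_{9}, Milnor number mu = 9.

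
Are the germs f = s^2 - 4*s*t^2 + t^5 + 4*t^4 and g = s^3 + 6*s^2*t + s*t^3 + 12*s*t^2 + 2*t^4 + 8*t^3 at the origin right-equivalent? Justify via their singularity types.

No.

The Hessian of f at 0 is [[2, 0], [0, 0]] with rank 1, so corank 1. A Groebner basis of the Jacobian ideal J(f) in C{s,t} is {s^2, -s/2 + t^2}; counting standard monomials gives mu = 4. Corank 1: A-series; mu = 4 gives A_4. The Hessian of g at 0 is [[0, 0], [0, 0]] with rank 0, so corank 2. A Groebner basis of the Jacobian ideal J(g) in C{s,t} is {s^3 + 6*s^2*t + 48*s^2 + 192*s*t + 192*t^2, -6*s^2 + s*t^2 - 24*s*t - 24*t^2, 3*s^2 + 12*s*t + t^3 + 12*t^2}; counting standard monomials gives mu = 7. Corank 2; j^3 = (s + 2*t)^3 is a perfect cube, so E-series; the 4-jet and mu = 7 give E_7. f is A_4 but g is E_7, hence not right-equivalent.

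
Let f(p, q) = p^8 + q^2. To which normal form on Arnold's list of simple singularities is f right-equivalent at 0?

The Hessian of f at 0 is [[0, 0], [0, 2]] with rank 1, so corank 1. A Groebner basis of the Jacobian ideal J(f) in C{p,q} is {p^7, q}; counting standard monomials gives mu = 7. Corank 1: A-series; mu = 7 gives A_7.

A7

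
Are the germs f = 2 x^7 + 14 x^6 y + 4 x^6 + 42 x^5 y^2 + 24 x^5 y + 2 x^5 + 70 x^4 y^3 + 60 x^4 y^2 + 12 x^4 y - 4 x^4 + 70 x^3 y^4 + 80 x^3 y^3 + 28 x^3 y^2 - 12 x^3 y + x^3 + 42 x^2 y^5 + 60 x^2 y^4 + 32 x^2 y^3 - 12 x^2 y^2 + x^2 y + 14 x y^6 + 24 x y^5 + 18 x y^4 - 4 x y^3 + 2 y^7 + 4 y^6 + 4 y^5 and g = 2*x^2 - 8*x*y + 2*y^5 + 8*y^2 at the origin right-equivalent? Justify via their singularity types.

No.

The Hessian of f at 0 has rank 0. Corank 2; j^3 = x^2*(x + y) has shape L^2 M (L != M), so D-series; mu = 8 gives D_8. The Hessian of g at 0 has rank 1. Corank 1: A-series; mu = 4 gives A_4. f is D_8 but g is A_4, hence not right-equivalent.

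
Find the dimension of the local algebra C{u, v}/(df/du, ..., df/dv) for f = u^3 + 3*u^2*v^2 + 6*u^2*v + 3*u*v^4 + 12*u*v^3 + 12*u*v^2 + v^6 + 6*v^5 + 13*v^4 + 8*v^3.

6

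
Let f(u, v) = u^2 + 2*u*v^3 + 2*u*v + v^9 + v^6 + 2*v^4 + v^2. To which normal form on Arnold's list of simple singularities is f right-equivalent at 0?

A8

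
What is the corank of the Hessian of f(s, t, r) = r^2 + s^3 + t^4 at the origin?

2

The Hessian at 0 is [[0, 0, 0], [0, 0, 0], [0, 0, 2]] of rank 1; hence corank 2.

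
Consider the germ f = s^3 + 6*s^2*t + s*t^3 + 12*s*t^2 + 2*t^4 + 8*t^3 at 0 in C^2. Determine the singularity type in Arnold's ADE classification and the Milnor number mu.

Type E_7, Milnor number mu = 7.

The Hessian of f at 0 is [[0, 0], [0, 0]] with rank 0, so corank 2. A Groebner basis of the Jacobian ideal J(f) in C{s,t} is {s^3 + 6*s^2*t + 48*s^2 + 192*s*t + 192*t^2, -6*s^2 + s*t^2 - 24*s*t - 24*t^2, 3*s^2 + 12*s*t + t^3 + 12*t^2}; counting standard monomials gives mu = 7. Corank 2; j^3 = (s + 2*t)^3 is a perfect cube, so E-series; the 4-jet and mu = 7 give E_7.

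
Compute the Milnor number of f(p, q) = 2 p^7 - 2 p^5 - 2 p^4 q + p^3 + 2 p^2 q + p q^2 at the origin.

8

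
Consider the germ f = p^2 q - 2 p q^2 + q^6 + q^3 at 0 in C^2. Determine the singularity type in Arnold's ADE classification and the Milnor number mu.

The Hessian of f at 0 has rank 0. Corank 2; j^3 = q*(p - q)^2 has shape L^2 M (L != M), so D-series; mu = 7 gives D_7.

Type D_7, Milnor number mu = 7.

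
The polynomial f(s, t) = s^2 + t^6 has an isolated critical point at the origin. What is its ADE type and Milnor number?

Type A5, Milnor number mu = 5.

The Hessian of f at 0 has rank 1. Corank 1: A-series; mu = 5 gives A_5.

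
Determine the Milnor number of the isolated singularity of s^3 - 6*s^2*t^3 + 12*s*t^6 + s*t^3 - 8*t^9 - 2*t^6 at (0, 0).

The Hessian of f at 0 is [[0, 0], [0, 0]] with rank 0, so corank 2. A Groebner basis of the Jacobian ideal J(f) in C{s,t} is {s^3, s*t^2, 3*s^2 + t^3}; counting standard monomials gives mu = 7. Corank 2; j^3 = s^3 is a perfect cube, so E-series; the 4-jet and mu = 7 give E_7.

7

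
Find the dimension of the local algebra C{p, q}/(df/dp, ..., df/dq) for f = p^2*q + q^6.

7

The Hessian of f at 0 has rank 0. Corank 2; j^3 = p^2*q has shape L^2 M (L != M), so D-series; mu = 7 gives D_7.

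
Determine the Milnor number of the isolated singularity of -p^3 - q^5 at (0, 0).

8

The Hessian of f at 0 has rank 0. Corank 2; j^3 = -p^3 is a perfect cube, so E-series; the 5-jet and mu = 8 give E_8.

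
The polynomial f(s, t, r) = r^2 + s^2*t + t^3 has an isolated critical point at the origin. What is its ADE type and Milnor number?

The Hessian of f at 0 has rank 1. Corank 2; j^3 = t*(s^2 + t^2) splits into three distinct lines over C (the quadratic factor has nonzero discriminant), so D_4.

Type D_4, Milnor number mu = 4.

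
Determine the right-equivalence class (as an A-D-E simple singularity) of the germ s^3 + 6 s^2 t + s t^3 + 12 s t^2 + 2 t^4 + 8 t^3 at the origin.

E7

The Hessian of f at 0 is [[0, 0], [0, 0]] with rank 0, so corank 2. A Groebner basis of the Jacobian ideal J(f) in C{s,t} is {s^3 + 6*s^2*t + 48*s^2 + 192*s*t + 192*t^2, -6*s^2 + s*t^2 - 24*s*t - 24*t^2, 3*s^2 + 12*s*t + t^3 + 12*t^2}; counting standard monomials gives mu = 7. Corank 2; j^3 = (s + 2*t)^3 is a perfect cube, so E-series; the 4-jet and mu = 7 give E_7.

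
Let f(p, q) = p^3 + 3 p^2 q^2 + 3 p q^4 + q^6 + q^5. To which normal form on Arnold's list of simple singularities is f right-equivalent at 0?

The Hessian of f at 0 is [[0, 0], [0, 0]] with rank 0, so corank 2. A Groebner basis of the Jacobian ideal J(f) in C{p,q} is {q^4, p^3, p^2/2 + p*q^2}; counting standard monomials gives mu = 8. Corank 2; j^3 = p^3 is a perfect cube, so E-series; the 5-jet and mu = 8 give E_8.

E_8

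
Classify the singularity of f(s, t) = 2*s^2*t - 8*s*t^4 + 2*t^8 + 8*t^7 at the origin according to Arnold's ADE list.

D9

The Hessian of f at 0 is [[0, 0], [0, 0]] with rank 0, so corank 2. A Groebner basis of the Jacobian ideal J(f) in C{s,t} is {s^2*t^2, -s^2*t - s^2/2 + s*t^3, -s*t/2 + t^4, s^3}; counting standard monomials gives mu = 9. Corank 2; j^3 = 2*s^2*t has shape L^2 M (L != M), so D-series; mu = 9 gives D_9.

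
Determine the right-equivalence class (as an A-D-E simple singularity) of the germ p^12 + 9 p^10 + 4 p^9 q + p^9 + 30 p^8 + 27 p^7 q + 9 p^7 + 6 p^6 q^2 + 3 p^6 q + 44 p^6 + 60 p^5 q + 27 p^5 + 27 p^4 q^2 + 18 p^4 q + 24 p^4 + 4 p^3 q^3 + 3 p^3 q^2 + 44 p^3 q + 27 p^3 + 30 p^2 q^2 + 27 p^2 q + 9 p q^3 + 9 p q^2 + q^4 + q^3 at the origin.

E7

The Hessian of f at 0 is [[0, 0], [0, 0]] with rank 0, so corank 2. A Groebner basis of the Jacobian ideal J(f) in C{p,q} is {19683*p^2/4 + 6561*p*q/2 + q^4 + 27*q^3/4 + 2187*q^2/4, p^3 + 135*p^2/4 + 45*p*q/2 + q^3/12 + 15*q^2/4, p^2*q - 243*p^2/4 - 81*p*q/2 - 7*q^3/36 - 27*q^2/4, 81*p^2 + p*q^2 + 54*p*q + 4*q^3/9 + 9*q^2}; counting standard monomials gives mu = 7. Corank 2; j^3 = (3*p + q)^3 is a perfect cube, so E-series; the 4-jet and mu = 7 give E_7.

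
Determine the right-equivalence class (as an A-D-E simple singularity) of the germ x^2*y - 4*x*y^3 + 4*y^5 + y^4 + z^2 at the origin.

The Hessian of f at 0 is [[0, 0, 0], [0, 0, 0], [0, 0, 2]] with rank 1, so corank 2. A Groebner basis of the Jacobian ideal J(f) in C{x,y,z} is {x*y^2, -x*y/2 + y^3, x^2 + 2*x*y, z}; counting standard monomials gives mu = 5. Corank 2; j^3 = x^2*y has shape L^2 M (L != M), so D-series; mu = 5 gives D_5.

D_{5}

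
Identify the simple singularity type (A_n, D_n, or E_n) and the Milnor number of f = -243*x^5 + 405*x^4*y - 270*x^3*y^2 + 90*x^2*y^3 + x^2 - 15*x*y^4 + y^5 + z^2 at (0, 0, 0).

The Hessian of f at 0 is [[2, 0, 0], [0, 0, 0], [0, 0, 2]] with rank 2, so corank 1. A Groebner basis of the Jacobian ideal J(f) in C{x,y,z} is {y^4, x, z}; counting standard monomials gives mu = 4. Corank 1: A-series; mu = 4 gives A_4.

Type A4, Milnor number mu = 4.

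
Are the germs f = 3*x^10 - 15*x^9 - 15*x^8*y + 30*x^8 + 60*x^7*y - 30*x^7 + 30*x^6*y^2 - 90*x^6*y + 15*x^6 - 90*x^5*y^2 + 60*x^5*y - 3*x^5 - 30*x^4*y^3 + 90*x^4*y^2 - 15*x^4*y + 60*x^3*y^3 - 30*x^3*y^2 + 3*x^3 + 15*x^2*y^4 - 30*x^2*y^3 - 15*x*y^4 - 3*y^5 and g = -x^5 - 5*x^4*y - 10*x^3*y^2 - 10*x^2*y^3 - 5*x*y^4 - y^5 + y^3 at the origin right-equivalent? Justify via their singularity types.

Yes.

The Hessian of f at 0 is [[0, 0], [0, 0]] with rank 0, so corank 2. A Groebner basis of the Jacobian ideal J(f) in C{x,y} is {y^5, x*y^3 + y^4/4, x^2}; counting standard monomials gives mu = 8. Corank 2; j^3 = 3*x^3 is a perfect cube, so E-series; the 5-jet and mu = 8 give E_8. The Hessian of g at 0 is [[0, 0], [0, 0]] with rank 0, so corank 2. A Groebner basis of the Jacobian ideal J(g) in C{x,y} is {x^4 + 4*x^3*y, y^2}; counting standard monomials gives mu = 8. Corank 2; j^3 = y^3 is a perfect cube, so E-series; the 5-jet and mu = 8 give E_8. Both have type E_8, hence right-equivalent.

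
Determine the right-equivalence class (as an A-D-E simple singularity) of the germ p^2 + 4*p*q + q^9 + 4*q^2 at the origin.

A8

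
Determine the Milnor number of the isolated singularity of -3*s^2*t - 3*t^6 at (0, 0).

The Hessian of f at 0 has rank 0. Corank 2; j^3 = -3*s^2*t has shape L^2 M (L != M), so D-series; mu = 7 gives D_7.

7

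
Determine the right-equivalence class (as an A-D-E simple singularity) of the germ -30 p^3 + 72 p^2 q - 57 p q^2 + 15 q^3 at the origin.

D_4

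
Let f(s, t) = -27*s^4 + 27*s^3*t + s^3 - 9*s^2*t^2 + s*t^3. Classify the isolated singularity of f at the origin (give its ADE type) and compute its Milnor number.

The Hessian of f at 0 has rank 0. Corank 2; j^3 = s^3 is a perfect cube, so E-series; the 4-jet and mu = 7 give E_7.

Type E7, Milnor number mu = 7.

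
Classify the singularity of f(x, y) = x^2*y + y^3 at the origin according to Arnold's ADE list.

The Hessian of f at 0 has rank 0. Corank 2; j^3 = y*(x^2 + y^2) splits into three distinct lines over C (the quadratic factor has nonzero discriminant), so D_4.

D_{4}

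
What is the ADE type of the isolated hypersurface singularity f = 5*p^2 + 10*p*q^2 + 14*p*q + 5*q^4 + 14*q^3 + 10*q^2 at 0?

The Hessian of f at 0 has rank 2. Corank 0: nondegenerate Morse point, so A_1.

A_1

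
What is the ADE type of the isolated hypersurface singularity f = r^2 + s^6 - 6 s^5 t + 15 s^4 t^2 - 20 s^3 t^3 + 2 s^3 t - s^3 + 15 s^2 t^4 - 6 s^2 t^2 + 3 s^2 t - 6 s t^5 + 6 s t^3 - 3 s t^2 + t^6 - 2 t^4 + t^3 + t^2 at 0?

A_{2}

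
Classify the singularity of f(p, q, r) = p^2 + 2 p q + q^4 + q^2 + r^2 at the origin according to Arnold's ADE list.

The Hessian of f at 0 has rank 2. Corank 1: A-series; mu = 3 gives A_3.

A3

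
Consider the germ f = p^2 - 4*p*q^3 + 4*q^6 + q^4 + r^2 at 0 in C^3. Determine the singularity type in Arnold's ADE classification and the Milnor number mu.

The Hessian of f at 0 is [[2, 0, 0], [0, 0, 0], [0, 0, 2]] with rank 2, so corank 1. A Groebner basis of the Jacobian ideal J(f) in C{p,q,r} is {q^3, p, r}; counting standard monomials gives mu = 3. Corank 1: A-series; mu = 3 gives A_3.

Type A_3, Milnor number mu = 3.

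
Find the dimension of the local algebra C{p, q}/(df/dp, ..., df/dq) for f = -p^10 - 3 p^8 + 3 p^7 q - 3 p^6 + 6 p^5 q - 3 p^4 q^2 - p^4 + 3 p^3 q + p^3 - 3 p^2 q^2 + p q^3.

7

The Hessian of f at 0 is [[0, 0], [0, 0]] with rank 0, so corank 2. A Groebner basis of the Jacobian ideal J(f) in C{p,q} is {3*p^2 + q^4 + q^3, p^3, p^2*q - p^2 - q^3/3, -2*p^2 + p*q^2 - 2*q^3/3}; counting standard monomials gives mu = 7. Corank 2; j^3 = p^3 is a perfect cube, so E-series; the 4-jet and mu = 7 give E_7.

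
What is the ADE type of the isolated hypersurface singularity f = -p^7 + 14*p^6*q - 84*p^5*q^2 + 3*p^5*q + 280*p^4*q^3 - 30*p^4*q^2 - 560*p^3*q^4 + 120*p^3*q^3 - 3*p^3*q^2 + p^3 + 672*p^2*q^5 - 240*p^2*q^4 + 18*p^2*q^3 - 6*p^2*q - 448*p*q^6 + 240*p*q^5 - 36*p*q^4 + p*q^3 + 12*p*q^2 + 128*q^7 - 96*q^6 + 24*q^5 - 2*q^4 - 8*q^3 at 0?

The Hessian of f at 0 has rank 0. Corank 2; j^3 = (p - 2*q)^3 is a perfect cube, so E-series; the 4-jet and mu = 7 give E_7.

E_7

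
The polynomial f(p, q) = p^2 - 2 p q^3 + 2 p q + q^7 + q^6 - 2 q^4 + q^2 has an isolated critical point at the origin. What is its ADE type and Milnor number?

The Hessian of f at 0 has rank 1. Corank 1: A-series; mu = 6 gives A_6.

Type A_{6}, Milnor number mu = 6.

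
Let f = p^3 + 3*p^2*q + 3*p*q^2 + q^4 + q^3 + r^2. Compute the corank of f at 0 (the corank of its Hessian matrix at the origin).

The Hessian at 0 is [[0, 0, 0], [0, 0, 0], [0, 0, 2]] of rank 1; hence corank 2.

2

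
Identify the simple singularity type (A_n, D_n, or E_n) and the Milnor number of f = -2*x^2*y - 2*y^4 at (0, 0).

The Hessian of f at 0 is [[0, 0], [0, 0]] with rank 0, so corank 2. A Groebner basis of the Jacobian ideal J(f) in C{x,y} is {x^3, x^2/4 + y^3, x*y}; counting standard monomials gives mu = 5. Corank 2; j^3 = -2*x^2*y has shape L^2 M (L != M), so D-series; mu = 5 gives D_5.

Type D5, Milnor number mu = 5.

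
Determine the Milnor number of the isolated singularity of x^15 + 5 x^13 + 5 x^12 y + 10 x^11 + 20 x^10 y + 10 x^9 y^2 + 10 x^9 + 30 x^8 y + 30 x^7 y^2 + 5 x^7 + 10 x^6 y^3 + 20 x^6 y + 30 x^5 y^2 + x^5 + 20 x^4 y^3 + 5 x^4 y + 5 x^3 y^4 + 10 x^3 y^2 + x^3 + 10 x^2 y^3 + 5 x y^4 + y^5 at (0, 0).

8

The Hessian of f at 0 has rank 0. Corank 2; j^3 = x^3 is a perfect cube, so E-series; the 5-jet and mu = 8 give E_8.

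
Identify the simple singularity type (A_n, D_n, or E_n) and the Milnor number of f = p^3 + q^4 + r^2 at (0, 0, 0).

Type E_6, Milnor number mu = 6.

The Hessian of f at 0 has rank 1. Corank 2; j^3 = p^3 is a perfect cube, so E-series; the 4-jet and mu = 6 give E_6.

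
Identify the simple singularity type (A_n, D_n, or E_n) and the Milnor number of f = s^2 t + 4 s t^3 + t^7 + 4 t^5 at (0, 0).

Type D_{8}, Milnor number mu = 8.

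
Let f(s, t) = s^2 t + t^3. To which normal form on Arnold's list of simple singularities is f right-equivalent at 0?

D4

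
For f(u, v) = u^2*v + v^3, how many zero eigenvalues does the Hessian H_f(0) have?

2

The Hessian at 0 is [[0, 0], [0, 0]] of rank 0; hence corank 2.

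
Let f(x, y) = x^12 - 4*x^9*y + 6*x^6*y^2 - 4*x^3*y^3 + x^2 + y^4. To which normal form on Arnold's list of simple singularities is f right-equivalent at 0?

A_3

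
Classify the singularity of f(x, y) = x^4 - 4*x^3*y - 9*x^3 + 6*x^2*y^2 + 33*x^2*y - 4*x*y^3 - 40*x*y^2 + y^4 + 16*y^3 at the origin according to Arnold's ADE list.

The Hessian of f at 0 is [[0, 0], [0, 0]] with rank 0, so corank 2. A Groebner basis of the Jacobian ideal J(f) in C{x,y} is {x*y^2 + 27*x*y - 36*y^2, 81*x*y/4 + y^3 - 27*y^2, x^2 - 7*x*y/3 + 4*y^2/3}; counting standard monomials gives mu = 5. Corank 2; j^3 = -(x - y)*(3*x - 4*y)^2 has shape L^2 M (L != M), so D-series; mu = 5 gives D_5.

D_{5}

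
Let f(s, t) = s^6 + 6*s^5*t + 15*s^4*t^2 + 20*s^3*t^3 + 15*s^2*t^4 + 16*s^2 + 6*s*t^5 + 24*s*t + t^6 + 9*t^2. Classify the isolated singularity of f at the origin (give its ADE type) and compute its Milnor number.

The Hessian of f at 0 has rank 1. Corank 1: A-series; mu = 5 gives A_5.

Type A_5, Milnor number mu = 5.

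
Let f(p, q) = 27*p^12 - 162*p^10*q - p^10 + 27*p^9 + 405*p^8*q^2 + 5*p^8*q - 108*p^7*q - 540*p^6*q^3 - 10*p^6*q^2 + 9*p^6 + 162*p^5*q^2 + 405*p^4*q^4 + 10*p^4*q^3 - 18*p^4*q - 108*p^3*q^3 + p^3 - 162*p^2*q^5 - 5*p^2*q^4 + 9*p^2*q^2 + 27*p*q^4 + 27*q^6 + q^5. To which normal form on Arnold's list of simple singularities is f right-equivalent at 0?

The Hessian of f at 0 has rank 0. Corank 2; j^3 = p^3 is a perfect cube, so E-series; the 5-jet and mu = 8 give E_8.

E_8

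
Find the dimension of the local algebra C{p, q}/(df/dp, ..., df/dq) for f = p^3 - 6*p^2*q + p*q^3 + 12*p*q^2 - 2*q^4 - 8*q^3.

7

The Hessian of f at 0 has rank 0. Corank 2; j^3 = (p - 2*q)^3 is a perfect cube, so E-series; the 4-jet and mu = 7 give E_7.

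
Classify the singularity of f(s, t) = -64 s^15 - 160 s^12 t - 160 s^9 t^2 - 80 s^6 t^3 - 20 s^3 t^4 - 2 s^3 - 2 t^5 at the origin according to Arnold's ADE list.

E8

The Hessian of f at 0 has rank 0. Corank 2; j^3 = -2*s^3 is a perfect cube, so E-series; the 5-jet and mu = 8 give E_8.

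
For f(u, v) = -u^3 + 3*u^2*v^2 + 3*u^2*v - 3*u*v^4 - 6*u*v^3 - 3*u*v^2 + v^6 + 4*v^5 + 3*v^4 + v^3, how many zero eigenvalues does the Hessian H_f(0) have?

2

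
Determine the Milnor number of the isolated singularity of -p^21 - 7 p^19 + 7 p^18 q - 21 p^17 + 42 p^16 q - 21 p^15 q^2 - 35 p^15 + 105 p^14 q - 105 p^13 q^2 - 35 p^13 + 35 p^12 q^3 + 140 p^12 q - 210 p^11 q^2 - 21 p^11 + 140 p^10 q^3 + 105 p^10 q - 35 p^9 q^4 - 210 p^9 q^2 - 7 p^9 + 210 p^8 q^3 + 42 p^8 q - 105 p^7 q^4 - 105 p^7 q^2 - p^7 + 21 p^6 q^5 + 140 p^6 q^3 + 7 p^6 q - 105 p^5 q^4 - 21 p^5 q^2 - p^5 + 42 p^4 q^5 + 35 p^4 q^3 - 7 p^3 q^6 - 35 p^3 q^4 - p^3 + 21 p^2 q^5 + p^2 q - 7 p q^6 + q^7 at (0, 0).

8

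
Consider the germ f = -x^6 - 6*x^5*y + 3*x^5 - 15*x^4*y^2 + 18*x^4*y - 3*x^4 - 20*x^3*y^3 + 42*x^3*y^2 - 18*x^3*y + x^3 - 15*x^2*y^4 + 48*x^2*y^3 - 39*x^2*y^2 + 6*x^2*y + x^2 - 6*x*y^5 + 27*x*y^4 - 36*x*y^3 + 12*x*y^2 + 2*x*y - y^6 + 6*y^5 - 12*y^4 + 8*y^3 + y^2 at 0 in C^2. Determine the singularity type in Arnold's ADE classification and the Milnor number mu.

The Hessian of f at 0 is [[2, 2], [2, 2]] with rank 1, so corank 1. A Groebner basis of the Jacobian ideal J(f) in C{x,y} is {y^2, x + y}; counting standard monomials gives mu = 2. Corank 1: A-series; mu = 2 gives A_2.

Type A_2, Milnor number mu = 2.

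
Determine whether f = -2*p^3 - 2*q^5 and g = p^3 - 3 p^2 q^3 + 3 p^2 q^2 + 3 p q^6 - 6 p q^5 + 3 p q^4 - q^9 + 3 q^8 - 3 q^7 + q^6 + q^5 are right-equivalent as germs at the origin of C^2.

Yes.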